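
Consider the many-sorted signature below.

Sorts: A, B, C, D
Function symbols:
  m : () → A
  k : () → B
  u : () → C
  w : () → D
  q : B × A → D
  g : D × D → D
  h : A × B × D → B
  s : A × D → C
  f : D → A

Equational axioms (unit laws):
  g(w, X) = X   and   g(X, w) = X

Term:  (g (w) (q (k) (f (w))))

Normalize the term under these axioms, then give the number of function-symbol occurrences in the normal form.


size = 4

1. (g (w) (q (k) (f (w))))  →  (q (k) (f (w)))
normal form: (q (k) (f (w)))


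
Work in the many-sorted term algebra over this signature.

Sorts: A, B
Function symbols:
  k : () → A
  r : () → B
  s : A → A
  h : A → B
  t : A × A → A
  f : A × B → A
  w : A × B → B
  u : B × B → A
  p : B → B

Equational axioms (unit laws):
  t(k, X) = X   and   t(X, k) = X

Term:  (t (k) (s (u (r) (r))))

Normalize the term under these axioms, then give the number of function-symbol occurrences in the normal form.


1. (t (k) (s (u (r) (r))))  →  (s (u (r) (r)))
normal form: (s (u (r) (r)))

size = 4


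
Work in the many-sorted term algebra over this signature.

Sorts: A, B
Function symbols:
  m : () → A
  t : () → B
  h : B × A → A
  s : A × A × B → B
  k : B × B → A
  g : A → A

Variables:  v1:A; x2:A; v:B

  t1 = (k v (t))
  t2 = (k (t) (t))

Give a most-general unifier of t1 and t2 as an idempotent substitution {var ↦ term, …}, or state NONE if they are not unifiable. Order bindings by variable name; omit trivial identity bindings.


{v ↦ (t)}


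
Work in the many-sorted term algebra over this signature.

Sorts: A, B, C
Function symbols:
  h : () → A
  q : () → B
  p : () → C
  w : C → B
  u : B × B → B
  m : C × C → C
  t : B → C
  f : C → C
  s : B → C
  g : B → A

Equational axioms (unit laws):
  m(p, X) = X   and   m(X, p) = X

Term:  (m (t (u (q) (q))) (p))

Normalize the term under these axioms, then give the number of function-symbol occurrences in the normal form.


1. (m (t (u (q) (q))) (p))  →  (t (u (q) (q)))
normal form: (t (u (q) (q)))

size = 4


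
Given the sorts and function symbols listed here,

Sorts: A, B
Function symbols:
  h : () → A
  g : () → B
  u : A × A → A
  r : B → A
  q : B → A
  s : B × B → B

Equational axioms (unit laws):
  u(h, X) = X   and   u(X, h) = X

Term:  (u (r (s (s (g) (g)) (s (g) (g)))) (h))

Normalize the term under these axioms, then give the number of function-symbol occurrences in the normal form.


1. (u (r (s (s (g) (g)) (s (g) (g)))) (h))  →  (r (s (s (g) (g)) (s (g) (g))))
normal form: (r (s (s (g) (g)) (s (g) (g))))

size = 8


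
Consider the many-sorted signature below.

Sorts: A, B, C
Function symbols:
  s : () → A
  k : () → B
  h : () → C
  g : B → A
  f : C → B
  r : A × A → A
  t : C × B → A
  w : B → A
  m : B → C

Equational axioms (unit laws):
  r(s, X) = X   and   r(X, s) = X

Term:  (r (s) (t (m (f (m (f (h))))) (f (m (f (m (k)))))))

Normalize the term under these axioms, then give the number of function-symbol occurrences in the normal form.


size = 11

1. (r (s) (t (m (f (m (f (h))))) (f (m (f (m (k)))))))  →  (t (m (f (m (f (h))))) (f (m (f (m (k))))))
normal form: (t (m (f (m (f (h))))) (f (m (f (m (k))))))


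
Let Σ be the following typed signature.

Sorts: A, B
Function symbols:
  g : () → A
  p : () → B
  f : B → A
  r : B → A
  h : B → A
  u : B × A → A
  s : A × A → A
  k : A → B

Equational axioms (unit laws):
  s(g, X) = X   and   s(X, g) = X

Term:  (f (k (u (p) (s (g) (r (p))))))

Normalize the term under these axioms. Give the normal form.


1. (f (k (u (p) (s (g) (r (p))))))  →  (f (k (u (p) (r (p)))))

normal form = (f (k (u (p) (r (p)))))


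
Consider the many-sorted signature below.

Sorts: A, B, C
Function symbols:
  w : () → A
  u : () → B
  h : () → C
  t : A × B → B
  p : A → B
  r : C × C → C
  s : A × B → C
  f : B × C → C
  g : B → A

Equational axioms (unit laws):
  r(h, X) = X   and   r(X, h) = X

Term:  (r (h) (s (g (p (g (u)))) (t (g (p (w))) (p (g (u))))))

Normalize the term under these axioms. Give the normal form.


1. (r (h) (s (g (p (g (u)))) (t (g (p (w))) (p (g (u))))))  →  (s (g (p (g (u)))) (t (g (p (w))) (p (g (u)))))

normal form = (s (g (p (g (u)))) (t (g (p (w))) (p (g (u)))))


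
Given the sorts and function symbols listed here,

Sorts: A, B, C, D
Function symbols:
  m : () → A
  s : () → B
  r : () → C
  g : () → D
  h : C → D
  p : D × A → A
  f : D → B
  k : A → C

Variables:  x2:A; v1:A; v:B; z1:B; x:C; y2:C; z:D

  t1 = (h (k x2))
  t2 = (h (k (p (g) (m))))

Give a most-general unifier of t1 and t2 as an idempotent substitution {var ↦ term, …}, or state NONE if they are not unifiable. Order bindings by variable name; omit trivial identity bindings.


{x2 ↦ (p (g) (m))}


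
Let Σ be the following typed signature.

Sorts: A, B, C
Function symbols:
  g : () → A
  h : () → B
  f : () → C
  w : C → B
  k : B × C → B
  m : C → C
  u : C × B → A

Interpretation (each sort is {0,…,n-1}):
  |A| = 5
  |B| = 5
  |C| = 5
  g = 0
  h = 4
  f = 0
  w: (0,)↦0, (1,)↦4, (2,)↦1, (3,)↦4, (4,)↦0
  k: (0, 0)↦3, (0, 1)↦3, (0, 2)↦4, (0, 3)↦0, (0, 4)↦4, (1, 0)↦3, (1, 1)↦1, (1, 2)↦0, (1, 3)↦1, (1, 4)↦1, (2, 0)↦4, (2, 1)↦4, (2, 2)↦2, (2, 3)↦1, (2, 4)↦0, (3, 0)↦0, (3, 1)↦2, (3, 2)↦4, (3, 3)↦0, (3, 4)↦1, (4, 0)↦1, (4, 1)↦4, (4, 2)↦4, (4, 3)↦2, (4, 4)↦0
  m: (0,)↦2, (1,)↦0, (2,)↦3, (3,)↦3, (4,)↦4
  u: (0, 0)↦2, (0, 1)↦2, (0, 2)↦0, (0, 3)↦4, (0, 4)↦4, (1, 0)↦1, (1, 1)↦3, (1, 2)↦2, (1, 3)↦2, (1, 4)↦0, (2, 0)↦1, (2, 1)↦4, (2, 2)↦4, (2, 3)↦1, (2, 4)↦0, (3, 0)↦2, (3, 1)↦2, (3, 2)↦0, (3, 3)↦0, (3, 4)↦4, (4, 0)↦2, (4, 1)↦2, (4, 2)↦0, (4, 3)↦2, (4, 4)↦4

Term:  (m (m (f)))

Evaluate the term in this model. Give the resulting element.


  f = 0
  (m (f)) = m(0,) = 2
  (m (m (f))) = m(2,) = 3

value = 3


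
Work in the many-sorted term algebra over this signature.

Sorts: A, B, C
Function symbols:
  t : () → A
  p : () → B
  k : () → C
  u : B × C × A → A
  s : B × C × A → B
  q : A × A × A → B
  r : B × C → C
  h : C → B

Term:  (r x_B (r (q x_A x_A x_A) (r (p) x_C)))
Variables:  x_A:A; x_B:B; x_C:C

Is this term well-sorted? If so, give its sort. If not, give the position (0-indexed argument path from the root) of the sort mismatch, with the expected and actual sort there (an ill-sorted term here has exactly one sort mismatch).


well-sorted; sort = C

  x_B : B
      x_A : A
      x_A : A
      x_A : A
    (q x_A x_A x_A) : B
      (p) : B
      x_C : C
    (r (p) x_C) : C
  (r (q x_A x_A x_A) (r (p) x_C)) : C
(r x_B (r (q x_A x_A x_A) (r (p) x_C))) : C


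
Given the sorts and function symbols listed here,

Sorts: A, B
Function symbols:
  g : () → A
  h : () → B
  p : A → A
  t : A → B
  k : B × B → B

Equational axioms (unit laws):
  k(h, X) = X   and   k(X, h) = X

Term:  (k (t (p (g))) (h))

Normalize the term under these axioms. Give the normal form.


normal form = (t (p (g)))

1. (k (t (p (g))) (h))  →  (t (p (g)))


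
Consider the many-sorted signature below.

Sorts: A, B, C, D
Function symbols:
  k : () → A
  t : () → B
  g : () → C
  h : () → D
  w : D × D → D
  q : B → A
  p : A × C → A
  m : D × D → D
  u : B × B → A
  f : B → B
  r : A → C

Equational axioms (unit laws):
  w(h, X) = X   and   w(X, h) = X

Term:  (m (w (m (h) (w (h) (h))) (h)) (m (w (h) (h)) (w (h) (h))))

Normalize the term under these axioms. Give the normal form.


normal form = (m (m (h) (h)) (m (h) (h)))

1. (m (w (m (h) (w (h) (h))) (h)) (m (w (h) (h)) (w (h) (h))))  →  (m (m (h) (w (h) (h))) (m (w (h) (h)) (w (h) (h))))
2. (m (m (h) (w (h) (h))) (m (w (h) (h)) (w (h) (h))))  →  (m (m (h) (h)) (m (w (h) (h)) (w (h) (h))))
3. (m (m (h) (h)) (m (w (h) (h)) (w (h) (h))))  →  (m (m (h) (h)) (m (h) (w (h) (h))))
4. (m (m (h) (h)) (m (h) (w (h) (h))))  →  (m (m (h) (h)) (m (h) (h)))


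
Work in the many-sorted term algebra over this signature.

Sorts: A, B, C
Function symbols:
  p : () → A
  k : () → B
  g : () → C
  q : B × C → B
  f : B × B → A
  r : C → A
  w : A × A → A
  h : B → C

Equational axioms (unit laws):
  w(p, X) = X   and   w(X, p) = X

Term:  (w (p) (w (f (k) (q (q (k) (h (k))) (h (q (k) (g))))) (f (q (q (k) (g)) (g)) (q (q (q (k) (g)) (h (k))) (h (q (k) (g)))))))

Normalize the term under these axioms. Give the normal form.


normal form = (w (f (k) (q (q (k) (h (k))) (h (q (k) (g))))) (f (q (q (k) (g)) (g)) (q (q (q (k) (g)) (h (k))) (h (q (k) (g))))))

1. (w (p) (w (f (k) (q (q (k) (h (k))) (h (q (k) (g))))) (f (q (q (k) (g)) (g)) (q (q (q (k) (g)) (h (k))) (h (q (k) (g)))))))  →  (w (f (k) (q (q (k) (h (k))) (h (q (k) (g))))) (f (q (q (k) (g)) (g)) (q (q (q (k) (g)) (h (k))) (h (q (k) (g))))))


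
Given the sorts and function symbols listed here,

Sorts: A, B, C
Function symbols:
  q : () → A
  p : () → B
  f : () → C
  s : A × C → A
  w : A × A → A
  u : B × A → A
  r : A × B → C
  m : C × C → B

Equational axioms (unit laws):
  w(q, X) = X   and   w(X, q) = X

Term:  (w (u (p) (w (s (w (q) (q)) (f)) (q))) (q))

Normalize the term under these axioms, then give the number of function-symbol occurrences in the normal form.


1. (w (u (p) (w (s (w (q) (q)) (f)) (q))) (q))  →  (u (p) (w (s (w (q) (q)) (f)) (q)))
2. (u (p) (w (s (w (q) (q)) (f)) (q)))  →  (u (p) (s (w (q) (q)) (f)))
3. (u (p) (s (w (q) (q)) (f)))  →  (u (p) (s (q) (f)))
normal form: (u (p) (s (q) (f)))

size = 5


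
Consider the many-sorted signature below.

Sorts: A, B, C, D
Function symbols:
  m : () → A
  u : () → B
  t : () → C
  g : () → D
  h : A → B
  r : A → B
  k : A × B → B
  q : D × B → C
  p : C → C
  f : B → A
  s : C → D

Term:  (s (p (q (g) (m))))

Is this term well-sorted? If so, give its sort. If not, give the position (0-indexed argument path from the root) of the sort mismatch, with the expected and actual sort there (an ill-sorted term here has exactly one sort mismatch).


      (g) : D
      (m) : A
    (q (g) (m)) : ✗ arg 1 at [0, 0, 1] has sort A, expected B

ill-sorted at position [0, 0, 1]: expected B, got A


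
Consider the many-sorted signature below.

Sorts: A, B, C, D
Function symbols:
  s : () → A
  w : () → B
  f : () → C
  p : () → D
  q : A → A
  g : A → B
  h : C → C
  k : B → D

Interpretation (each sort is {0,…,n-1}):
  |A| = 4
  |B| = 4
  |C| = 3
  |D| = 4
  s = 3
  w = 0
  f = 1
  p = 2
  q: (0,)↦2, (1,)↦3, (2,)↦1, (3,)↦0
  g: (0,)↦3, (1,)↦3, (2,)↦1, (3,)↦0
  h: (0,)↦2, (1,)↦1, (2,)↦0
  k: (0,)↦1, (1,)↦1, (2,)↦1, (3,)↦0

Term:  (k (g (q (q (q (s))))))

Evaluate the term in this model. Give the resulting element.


  s = 3
  (q (s)) = q(3,) = 0
  (q (q (s))) = q(0,) = 2
  (q (q (q (s)))) = q(2,) = 1
  (g (q (q (q (s))))) = g(1,) = 3
  (k (g (q (q (q (s)))))) = k(3,) = 0

value = 0


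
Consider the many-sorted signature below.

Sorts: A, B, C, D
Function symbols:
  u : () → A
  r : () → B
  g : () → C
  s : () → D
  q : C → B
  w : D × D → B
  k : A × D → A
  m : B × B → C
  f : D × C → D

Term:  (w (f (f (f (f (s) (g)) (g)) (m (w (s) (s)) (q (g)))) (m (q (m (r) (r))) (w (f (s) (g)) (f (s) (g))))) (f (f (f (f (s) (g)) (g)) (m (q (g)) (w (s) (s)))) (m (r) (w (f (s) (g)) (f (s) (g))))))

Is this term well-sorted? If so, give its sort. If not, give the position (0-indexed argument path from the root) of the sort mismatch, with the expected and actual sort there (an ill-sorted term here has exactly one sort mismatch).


well-sorted; sort = B

          (s) : D
          (g) : C
        (f (s) (g)) : D
        (g) : C
      (f (f (s) (g)) (g)) : D
          (s) : D
          (s) : D
        (w (s) (s)) : B
          (g) : C
        (q (g)) : B
      (m (w (s) (s)) (q (g))) : C
    (f (f (f (s) (g)) (g)) (m (w (s) (s)) (q (g)))) : D
          (r) : B
          (r) : B
        (m (r) (r)) : C
      (q (m (r) (r))) : B
          (s) : D
          (g) : C
        (f (s) (g)) : D
          (s) : D
          (g) : C
        (f (s) (g)) : D
      (w (f (s) (g)) (f (s) (g))) : B
    (m (q (m (r) (r))) (w (f (s) (g)) (f (s) (g)))) : C
  (f (f (f (f (s) (g)) (g)) (m (w (s) (s)) (q (g)))) (m (q (m (r) (r))) (w (f (s) (g)) (f (s) (g))))) : D
          (s) : D
          (g) : C
        (f (s) (g)) : D
        (g) : C
      (f (f (s) (g)) (g)) : D
          (g) : C
        (q (g)) : B
          (s) : D
          (s) : D
        (w (s) (s)) : B
      (m (q (g)) (w (s) (s))) : C
    (f (f (f (s) (g)) (g)) (m (q (g)) (w (s) (s)))) : D
      (r) : B
          (s) : D
          (g) : C
        (f (s) (g)) : D
          (s) : D
          (g) : C
        (f (s) (g)) : D
      (w (f (s) (g)) (f (s) (g))) : B
    (m (r) (w (f (s) (g)) (f (s) (g)))) : C
  (f (f (f (f (s) (g)) (g)) (m (q (g)) (w (s) (s)))) (m (r) (w (f (s) (g)) (f (s) (g))))) : D
(w (f (f (f (f (s) (g)) (g)) (m (w (s) (s)) (q (g)))) (m (q (m (r) (r))) (w (f (s) (g)) (f (s) (g))))) (f (f (f (f (s) (g)) (g)) (m (q (g)) (w (s) (s)))) (m (r) (w (f (s) (g)) (f (s) (g)))))) : B


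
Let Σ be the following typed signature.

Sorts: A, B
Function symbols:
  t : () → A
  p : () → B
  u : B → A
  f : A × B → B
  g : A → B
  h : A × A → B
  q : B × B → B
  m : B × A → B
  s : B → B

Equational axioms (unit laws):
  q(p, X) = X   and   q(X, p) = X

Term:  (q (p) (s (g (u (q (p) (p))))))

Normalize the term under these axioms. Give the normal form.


1. (q (p) (s (g (u (q (p) (p))))))  →  (s (g (u (q (p) (p)))))
2. (s (g (u (q (p) (p)))))  →  (s (g (u (p))))

normal form = (s (g (u (p))))


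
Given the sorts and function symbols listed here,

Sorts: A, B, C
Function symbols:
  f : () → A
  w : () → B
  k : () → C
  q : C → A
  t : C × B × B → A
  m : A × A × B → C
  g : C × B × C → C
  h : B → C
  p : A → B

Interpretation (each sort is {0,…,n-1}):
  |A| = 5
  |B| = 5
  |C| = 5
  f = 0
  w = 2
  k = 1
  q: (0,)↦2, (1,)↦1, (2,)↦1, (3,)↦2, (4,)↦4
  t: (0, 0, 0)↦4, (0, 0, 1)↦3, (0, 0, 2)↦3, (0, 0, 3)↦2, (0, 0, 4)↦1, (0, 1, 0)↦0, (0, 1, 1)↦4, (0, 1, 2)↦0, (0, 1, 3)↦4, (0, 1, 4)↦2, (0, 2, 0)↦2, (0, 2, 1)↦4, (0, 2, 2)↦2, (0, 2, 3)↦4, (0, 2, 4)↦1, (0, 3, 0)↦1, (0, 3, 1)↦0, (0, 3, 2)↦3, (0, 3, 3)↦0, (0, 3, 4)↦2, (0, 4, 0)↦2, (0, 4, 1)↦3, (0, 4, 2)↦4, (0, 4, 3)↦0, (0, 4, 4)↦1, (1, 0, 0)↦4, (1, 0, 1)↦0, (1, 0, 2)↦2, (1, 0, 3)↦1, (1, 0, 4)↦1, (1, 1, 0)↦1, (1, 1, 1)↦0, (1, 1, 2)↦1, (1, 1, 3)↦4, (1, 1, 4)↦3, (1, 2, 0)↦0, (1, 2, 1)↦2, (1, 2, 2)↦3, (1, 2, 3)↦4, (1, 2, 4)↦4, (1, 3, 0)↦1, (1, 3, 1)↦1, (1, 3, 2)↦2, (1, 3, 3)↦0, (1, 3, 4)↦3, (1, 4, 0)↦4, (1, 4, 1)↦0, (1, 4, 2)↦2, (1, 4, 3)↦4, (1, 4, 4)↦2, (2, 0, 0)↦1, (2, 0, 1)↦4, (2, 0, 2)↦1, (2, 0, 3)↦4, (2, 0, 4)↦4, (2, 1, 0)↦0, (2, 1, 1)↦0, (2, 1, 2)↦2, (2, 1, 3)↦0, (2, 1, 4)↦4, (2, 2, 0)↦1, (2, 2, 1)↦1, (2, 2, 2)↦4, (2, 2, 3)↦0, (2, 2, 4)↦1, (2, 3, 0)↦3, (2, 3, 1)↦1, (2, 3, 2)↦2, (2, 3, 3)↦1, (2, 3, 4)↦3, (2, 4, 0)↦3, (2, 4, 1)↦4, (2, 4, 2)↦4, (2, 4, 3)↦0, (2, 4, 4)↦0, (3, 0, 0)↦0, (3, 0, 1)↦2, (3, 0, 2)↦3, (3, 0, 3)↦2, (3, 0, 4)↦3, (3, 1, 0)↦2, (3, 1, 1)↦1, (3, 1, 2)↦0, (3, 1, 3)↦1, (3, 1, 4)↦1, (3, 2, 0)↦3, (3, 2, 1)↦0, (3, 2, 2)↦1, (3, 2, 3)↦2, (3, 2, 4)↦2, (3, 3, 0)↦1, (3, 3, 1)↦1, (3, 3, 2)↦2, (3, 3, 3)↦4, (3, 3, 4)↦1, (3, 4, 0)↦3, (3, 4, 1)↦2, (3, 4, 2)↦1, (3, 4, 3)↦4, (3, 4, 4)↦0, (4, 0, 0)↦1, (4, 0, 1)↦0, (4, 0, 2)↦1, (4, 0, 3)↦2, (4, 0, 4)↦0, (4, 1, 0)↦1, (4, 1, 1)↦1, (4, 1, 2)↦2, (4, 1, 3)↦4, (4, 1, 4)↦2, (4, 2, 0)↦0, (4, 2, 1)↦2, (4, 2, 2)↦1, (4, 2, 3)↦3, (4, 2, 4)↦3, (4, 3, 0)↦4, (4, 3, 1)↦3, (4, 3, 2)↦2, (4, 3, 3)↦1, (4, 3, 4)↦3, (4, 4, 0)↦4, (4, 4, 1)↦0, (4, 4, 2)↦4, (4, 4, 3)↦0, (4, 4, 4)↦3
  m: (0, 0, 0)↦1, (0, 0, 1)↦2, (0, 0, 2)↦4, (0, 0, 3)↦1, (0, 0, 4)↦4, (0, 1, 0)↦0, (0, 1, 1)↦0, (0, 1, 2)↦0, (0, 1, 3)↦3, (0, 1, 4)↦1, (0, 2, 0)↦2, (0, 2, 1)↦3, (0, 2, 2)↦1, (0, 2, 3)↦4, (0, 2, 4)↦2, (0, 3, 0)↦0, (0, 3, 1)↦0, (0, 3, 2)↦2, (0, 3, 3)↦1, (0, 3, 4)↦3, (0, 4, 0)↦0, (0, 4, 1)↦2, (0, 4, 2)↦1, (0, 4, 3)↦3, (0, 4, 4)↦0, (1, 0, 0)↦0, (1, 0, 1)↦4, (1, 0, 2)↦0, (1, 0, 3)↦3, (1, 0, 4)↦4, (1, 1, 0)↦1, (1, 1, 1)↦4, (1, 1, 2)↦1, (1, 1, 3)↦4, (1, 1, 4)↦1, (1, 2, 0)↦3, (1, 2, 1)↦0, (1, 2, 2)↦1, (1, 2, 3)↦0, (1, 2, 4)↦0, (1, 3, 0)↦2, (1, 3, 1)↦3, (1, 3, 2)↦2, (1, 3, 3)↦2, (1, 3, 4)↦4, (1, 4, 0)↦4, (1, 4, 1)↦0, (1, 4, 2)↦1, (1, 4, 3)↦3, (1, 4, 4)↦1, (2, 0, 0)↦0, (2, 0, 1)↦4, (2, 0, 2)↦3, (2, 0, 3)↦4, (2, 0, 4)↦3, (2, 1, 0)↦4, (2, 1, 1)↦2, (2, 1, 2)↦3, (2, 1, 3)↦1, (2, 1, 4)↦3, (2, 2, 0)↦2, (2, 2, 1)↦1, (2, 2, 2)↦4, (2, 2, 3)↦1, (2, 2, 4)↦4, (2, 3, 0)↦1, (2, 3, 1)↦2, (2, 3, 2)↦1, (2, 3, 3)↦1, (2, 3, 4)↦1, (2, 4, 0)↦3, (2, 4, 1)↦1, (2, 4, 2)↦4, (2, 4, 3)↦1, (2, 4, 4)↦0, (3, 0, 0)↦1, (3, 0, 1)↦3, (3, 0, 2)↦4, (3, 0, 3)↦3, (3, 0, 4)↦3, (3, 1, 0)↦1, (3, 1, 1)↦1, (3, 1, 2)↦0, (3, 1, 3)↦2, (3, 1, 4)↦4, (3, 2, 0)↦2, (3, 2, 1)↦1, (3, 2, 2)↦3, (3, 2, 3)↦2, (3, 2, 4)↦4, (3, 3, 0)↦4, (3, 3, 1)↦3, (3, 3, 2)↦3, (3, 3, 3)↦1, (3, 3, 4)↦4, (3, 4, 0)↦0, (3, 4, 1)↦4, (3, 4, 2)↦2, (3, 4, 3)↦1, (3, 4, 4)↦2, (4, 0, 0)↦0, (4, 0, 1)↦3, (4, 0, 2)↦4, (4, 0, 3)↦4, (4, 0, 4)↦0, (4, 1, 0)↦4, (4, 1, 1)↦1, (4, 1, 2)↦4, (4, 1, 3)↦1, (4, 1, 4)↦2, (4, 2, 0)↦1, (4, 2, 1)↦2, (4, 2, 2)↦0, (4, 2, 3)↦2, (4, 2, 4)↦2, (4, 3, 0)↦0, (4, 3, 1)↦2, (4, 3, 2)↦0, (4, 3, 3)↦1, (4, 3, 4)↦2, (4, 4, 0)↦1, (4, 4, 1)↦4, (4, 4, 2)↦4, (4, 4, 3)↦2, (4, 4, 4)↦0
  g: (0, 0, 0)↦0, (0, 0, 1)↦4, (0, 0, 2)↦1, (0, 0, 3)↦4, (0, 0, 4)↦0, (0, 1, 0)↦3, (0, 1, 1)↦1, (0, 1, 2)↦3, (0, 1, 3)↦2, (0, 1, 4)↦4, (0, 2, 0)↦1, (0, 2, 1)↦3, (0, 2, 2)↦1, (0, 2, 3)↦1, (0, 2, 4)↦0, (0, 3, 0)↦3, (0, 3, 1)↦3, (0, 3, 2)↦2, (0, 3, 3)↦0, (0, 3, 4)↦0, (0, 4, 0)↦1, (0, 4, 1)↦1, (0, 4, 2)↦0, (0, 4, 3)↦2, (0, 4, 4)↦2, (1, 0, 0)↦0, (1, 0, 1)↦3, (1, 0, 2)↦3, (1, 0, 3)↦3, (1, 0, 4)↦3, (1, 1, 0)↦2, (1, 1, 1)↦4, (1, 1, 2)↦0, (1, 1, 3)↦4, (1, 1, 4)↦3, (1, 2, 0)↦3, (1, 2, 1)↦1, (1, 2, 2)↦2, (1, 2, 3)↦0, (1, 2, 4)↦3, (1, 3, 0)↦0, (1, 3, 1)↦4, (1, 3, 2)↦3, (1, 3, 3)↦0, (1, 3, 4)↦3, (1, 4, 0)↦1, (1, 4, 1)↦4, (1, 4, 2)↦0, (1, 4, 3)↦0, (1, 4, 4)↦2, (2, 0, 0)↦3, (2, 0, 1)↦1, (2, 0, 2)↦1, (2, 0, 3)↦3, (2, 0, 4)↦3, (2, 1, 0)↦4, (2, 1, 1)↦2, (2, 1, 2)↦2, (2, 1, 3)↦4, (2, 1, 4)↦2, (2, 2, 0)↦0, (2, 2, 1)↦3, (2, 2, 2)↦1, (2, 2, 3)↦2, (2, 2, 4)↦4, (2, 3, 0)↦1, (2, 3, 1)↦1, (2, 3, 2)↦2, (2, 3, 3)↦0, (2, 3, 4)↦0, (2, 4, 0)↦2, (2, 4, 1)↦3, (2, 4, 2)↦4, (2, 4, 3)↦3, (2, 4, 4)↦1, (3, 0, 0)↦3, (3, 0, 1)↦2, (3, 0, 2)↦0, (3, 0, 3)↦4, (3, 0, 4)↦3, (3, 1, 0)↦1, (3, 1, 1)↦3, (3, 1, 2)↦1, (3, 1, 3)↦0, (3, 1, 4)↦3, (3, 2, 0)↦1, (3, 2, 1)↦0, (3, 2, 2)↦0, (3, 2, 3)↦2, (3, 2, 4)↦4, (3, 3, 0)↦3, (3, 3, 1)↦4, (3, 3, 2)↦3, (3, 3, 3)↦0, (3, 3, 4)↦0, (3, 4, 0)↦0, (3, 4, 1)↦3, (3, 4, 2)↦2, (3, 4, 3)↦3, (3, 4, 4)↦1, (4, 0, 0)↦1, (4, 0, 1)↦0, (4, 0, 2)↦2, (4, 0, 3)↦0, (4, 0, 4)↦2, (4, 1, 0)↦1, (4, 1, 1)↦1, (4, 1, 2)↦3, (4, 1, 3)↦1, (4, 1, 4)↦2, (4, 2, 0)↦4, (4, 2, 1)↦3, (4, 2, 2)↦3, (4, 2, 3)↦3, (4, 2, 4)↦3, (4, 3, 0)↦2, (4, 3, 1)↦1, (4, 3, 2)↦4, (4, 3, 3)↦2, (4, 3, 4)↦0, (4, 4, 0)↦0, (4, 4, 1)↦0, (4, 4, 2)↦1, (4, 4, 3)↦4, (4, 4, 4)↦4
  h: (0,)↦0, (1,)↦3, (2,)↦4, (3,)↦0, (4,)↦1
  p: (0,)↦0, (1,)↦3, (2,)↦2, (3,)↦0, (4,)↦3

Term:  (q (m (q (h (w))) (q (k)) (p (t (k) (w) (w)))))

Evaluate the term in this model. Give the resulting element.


value = 4

  w = 2
  (h (w)) = h(2,) = 4
  (q (h (w))) = q(4,) = 4
  k = 1
  (q (k)) = q(1,) = 1
  k = 1
  w = 2
  w = 2
  (t (k) (w) (w)) = t(1, 2, 2) = 3
  (p (t (k) (w) (w))) = p(3,) = 0
  (m (q (h (w))) (q (k)) (p (t (k) (w) (w)))) = m(4, 1, 0) = 4
  (q (m (q (h (w))) (q (k)) (p (t (k) (w) (w))))) = q(4,) = 4


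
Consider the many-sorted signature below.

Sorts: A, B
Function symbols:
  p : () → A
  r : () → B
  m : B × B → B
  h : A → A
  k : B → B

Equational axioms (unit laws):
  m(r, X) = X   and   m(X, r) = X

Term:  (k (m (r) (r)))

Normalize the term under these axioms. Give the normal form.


1. (k (m (r) (r)))  →  (k (r))

normal form = (k (r))


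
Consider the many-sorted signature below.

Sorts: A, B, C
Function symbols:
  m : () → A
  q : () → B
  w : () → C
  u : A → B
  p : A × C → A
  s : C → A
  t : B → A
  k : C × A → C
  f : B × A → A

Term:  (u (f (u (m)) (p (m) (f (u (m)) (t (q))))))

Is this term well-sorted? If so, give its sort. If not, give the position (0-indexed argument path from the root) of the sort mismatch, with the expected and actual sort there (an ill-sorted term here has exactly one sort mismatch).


ill-sorted at position [0, 1, 1]: expected C, got A

      (m) : A
    (u (m)) : B
      (m) : A
          (m) : A
        (u (m)) : B
          (q) : B
        (t (q)) : A
      (f (u (m)) (t (q))) : A
    (p (m) (f (u (m)) (t (q)))) : ✗ arg 1 at [0, 1, 1] has sort A, expected C


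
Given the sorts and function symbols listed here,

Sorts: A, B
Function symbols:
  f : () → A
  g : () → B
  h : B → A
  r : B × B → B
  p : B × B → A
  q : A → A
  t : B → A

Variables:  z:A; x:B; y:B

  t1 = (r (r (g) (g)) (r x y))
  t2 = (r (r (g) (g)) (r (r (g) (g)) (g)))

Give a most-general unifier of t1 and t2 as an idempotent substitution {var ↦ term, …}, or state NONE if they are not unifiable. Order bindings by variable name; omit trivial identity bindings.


{x ↦ (r (g) (g)), y ↦ (g)}


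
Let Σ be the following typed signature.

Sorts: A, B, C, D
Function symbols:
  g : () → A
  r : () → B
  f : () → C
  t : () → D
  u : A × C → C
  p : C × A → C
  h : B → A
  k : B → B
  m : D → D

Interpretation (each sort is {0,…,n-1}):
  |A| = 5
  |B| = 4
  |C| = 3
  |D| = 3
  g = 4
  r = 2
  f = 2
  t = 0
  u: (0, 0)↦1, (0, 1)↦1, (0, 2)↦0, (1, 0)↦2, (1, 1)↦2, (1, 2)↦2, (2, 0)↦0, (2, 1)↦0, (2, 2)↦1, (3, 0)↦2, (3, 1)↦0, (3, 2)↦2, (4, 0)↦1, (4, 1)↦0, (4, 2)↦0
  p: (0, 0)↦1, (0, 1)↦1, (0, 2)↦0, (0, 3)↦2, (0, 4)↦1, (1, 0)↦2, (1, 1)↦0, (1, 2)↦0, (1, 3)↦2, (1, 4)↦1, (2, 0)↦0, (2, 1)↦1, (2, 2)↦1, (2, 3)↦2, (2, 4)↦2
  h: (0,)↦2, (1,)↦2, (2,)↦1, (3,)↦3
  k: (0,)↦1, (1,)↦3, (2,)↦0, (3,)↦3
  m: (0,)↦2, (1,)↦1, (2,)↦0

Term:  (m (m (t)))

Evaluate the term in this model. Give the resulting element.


  t = 0
  (m (t)) = m(0,) = 2
  (m (m (t))) = m(2,) = 0

value = 0


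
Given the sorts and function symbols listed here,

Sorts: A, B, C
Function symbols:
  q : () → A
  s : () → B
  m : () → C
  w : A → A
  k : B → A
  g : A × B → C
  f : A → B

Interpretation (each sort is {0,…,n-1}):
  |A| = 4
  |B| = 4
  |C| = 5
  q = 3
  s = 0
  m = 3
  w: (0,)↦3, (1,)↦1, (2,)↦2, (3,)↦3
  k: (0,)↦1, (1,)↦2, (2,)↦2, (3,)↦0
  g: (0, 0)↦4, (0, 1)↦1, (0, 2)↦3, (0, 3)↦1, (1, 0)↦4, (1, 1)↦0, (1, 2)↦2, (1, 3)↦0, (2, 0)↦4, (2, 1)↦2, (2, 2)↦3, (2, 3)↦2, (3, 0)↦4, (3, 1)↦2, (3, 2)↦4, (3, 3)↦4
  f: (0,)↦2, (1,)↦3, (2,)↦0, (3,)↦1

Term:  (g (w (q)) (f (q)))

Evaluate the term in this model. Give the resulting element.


  q = 3
  (w (q)) = w(3,) = 3
  q = 3
  (f (q)) = f(3,) = 1
  (g (w (q)) (f (q))) = g(3, 1) = 2

value = 2


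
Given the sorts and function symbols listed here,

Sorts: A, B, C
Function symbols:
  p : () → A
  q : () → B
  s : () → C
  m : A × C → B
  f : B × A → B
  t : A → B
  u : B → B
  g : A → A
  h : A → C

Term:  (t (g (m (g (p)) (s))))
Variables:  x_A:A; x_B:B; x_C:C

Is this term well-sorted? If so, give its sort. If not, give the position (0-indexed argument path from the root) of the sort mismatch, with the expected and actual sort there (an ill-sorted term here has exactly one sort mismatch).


        (p) : A
      (g (p)) : A
      (s) : C
    (m (g (p)) (s)) : B
  (g (m (g (p)) (s))) : ✗ arg 0 at [0, 0] has sort B, expected A

ill-sorted at position [0, 0]: expected A, got B


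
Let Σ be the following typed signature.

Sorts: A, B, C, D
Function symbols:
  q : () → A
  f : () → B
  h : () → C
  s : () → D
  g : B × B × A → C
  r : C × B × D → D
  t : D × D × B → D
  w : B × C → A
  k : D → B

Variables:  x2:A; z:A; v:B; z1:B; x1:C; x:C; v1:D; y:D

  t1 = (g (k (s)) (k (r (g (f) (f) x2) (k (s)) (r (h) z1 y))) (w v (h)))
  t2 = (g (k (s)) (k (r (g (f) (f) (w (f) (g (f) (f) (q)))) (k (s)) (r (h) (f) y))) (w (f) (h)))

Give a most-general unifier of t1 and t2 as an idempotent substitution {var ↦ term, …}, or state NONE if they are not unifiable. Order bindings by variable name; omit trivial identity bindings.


{v ↦ (f), x2 ↦ (w (f) (g (f) (f) (q))), z1 ↦ (f)}


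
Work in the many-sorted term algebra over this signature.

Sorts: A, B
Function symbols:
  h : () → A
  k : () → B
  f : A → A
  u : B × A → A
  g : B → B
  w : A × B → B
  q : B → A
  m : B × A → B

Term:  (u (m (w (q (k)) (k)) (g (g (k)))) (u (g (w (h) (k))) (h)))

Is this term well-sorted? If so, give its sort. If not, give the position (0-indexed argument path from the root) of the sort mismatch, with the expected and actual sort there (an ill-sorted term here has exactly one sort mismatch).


        (k) : B
      (q (k)) : A
      (k) : B
    (w (q (k)) (k)) : B
        (k) : B
      (g (k)) : B
    (g (g (k))) : B
  (m (w (q (k)) (k)) (g (g (k)))) : ✗ arg 1 at [0, 1] has sort B, expected A
        (h) : A
        (k) : B
      (w (h) (k)) : B
    (g (w (h) (k))) : B
    (h) : A
  (u (g (w (h) (k))) (h)) : A

ill-sorted at position [0, 1]: expected A, got B


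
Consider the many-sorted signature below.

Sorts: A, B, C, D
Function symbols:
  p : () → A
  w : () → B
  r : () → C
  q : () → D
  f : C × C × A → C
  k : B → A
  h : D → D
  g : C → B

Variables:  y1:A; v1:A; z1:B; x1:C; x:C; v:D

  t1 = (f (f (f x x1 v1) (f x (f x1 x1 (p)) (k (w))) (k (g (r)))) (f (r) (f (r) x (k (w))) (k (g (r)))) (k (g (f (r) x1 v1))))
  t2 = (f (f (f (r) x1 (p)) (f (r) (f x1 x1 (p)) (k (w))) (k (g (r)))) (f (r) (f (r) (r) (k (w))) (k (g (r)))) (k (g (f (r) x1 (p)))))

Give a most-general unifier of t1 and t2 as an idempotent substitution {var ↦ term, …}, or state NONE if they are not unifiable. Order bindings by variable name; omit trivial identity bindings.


{v1 ↦ (p), x ↦ (r)}


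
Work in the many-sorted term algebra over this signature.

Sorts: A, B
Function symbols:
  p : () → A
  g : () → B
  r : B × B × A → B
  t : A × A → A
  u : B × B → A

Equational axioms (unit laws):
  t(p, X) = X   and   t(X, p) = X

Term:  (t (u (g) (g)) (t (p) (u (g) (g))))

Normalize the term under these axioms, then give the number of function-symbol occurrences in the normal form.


size = 7

1. (t (u (g) (g)) (t (p) (u (g) (g))))  →  (t (u (g) (g)) (u (g) (g)))
normal form: (t (u (g) (g)) (u (g) (g)))


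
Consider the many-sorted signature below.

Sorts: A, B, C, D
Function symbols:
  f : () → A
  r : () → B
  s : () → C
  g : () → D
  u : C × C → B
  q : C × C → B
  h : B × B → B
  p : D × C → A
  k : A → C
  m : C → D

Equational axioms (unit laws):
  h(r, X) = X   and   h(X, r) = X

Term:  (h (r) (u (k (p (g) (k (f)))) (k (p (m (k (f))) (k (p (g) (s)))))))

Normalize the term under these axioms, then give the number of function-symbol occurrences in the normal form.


1. (h (r) (u (k (p (g) (k (f)))) (k (p (m (k (f))) (k (p (g) (s)))))))  →  (u (k (p (g) (k (f)))) (k (p (m (k (f))) (k (p (g) (s))))))
normal form: (u (k (p (g) (k (f)))) (k (p (m (k (f))) (k (p (g) (s))))))

size = 15


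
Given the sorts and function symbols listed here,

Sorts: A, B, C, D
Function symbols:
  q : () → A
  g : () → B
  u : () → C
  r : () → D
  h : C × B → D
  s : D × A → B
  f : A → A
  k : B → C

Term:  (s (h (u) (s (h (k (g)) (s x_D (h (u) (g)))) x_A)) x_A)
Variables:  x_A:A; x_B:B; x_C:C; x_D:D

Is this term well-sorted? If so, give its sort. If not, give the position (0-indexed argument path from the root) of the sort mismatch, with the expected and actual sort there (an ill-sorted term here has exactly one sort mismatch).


    (u) : C
          (g) : B
        (k (g)) : C
          x_D : D
            (u) : C
            (g) : B
          (h (u) (g)) : D
        (s x_D (h (u) (g))) : ✗ arg 1 at [0, 1, 0, 1, 1] has sort D, expected A
      x_A : A
  x_A : A

ill-sorted at position [0, 1, 0, 1, 1]: expected A, got D


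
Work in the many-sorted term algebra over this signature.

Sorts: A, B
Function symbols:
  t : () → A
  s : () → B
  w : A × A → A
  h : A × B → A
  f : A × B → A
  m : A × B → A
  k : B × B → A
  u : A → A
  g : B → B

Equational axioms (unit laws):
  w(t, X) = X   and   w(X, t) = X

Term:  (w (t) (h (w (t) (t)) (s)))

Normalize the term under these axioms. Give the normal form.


normal form = (h (t) (s))

1. (w (t) (h (w (t) (t)) (s)))  →  (h (w (t) (t)) (s))
2. (h (w (t) (t)) (s))  →  (h (t) (s))


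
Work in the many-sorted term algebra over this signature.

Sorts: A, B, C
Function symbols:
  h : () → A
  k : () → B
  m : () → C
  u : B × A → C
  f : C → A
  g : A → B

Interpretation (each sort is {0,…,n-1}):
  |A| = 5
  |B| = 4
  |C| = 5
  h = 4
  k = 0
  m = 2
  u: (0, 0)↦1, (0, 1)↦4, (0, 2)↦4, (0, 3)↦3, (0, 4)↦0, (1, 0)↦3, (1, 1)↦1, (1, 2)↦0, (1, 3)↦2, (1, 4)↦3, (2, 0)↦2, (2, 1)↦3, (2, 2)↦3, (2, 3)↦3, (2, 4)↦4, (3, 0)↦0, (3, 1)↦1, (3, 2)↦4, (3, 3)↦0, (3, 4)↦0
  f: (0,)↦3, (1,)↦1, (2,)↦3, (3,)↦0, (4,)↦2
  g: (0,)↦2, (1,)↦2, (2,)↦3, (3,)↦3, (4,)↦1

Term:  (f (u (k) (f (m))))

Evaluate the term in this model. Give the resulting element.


  k = 0
  m = 2
  (f (m)) = f(2,) = 3
  (u (k) (f (m))) = u(0, 3) = 3
  (f (u (k) (f (m)))) = f(3,) = 0

value = 0


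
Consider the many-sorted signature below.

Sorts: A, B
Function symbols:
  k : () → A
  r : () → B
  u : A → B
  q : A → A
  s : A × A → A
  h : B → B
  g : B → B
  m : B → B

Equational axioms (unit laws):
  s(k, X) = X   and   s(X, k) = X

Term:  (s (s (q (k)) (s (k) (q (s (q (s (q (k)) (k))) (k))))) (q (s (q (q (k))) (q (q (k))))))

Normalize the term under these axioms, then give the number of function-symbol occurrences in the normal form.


1. (s (s (q (k)) (s (k) (q (s (q (s (q (k)) (k))) (k))))) (q (s (q (q (k))) (q (q (k))))))  →  (s (s (q (k)) (q (s (q (s (q (k)) (k))) (k)))) (q (s (q (q (k))) (q (q (k))))))
2. (s (s (q (k)) (q (s (q (s (q (k)) (k))) (k)))) (q (s (q (q (k))) (q (q (k))))))  →  (s (s (q (k)) (q (q (s (q (k)) (k))))) (q (s (q (q (k))) (q (q (k))))))
3. (s (s (q (k)) (q (q (s (q (k)) (k))))) (q (s (q (q (k))) (q (q (k))))))  →  (s (s (q (k)) (q (q (q (k))))) (q (s (q (q (k))) (q (q (k))))))
normal form: (s (s (q (k)) (q (q (q (k))))) (q (s (q (q (k))) (q (q (k))))))

size = 16


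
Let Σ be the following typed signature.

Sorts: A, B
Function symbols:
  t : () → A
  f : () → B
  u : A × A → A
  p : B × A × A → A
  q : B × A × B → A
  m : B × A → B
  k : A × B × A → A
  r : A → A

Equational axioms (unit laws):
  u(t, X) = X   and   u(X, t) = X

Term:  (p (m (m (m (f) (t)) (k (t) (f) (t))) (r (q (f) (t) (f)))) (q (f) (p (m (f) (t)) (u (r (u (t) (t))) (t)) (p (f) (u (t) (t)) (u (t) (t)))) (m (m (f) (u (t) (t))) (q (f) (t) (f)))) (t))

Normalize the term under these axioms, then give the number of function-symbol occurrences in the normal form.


size = 36

1. (p (m (m (m (f) (t)) (k (t) (f) (t))) (r (q (f) (t) (f)))) (q (f) (p (m (f) (t)) (u (r (u (t) (t))) (t)) (p (f) (u (t) (t)) (u (t) (t)))) (m (m (f) (u (t) (t))) (q (f) (t) (f)))) (t))  →  (p (m (m (m (f) (t)) (k (t) (f) (t))) (r (q (f) (t) (f)))) (q (f) (p (m (f) (t)) (r (u (t) (t))) (p (f) (u (t) (t)) (u (t) (t)))) (m (m (f) (u (t) (t))) (q (f) (t) (f)))) (t))
2. (p (m (m (m (f) (t)) (k (t) (f) (t))) (r (q (f) (t) (f)))) (q (f) (p (m (f) (t)) (r (u (t) (t))) (p (f) (u (t) (t)) (u (t) (t)))) (m (m (f) (u (t) (t))) (q (f) (t) (f)))) (t))  →  (p (m (m (m (f) (t)) (k (t) (f) (t))) (r (q (f) (t) (f)))) (q (f) (p (m (f) (t)) (r (t)) (p (f) (u (t) (t)) (u (t) (t)))) (m (m (f) (u (t) (t))) (q (f) (t) (f)))) (t))
3. (p (m (m (m (f) (t)) (k (t) (f) (t))) (r (q (f) (t) (f)))) (q (f) (p (m (f) (t)) (r (t)) (p (f) (u (t) (t)) (u (t) (t)))) (m (m (f) (u (t) (t))) (q (f) (t) (f)))) (t))  →  (p (m (m (m (f) (t)) (k (t) (f) (t))) (r (q (f) (t) (f)))) (q (f) (p (m (f) (t)) (r (t)) (p (f) (t) (u (t) (t)))) (m (m (f) (u (t) (t))) (q (f) (t) (f)))) (t))
4. (p (m (m (m (f) (t)) (k (t) (f) (t))) (r (q (f) (t) (f)))) (q (f) (p (m (f) (t)) (r (t)) (p (f) (t) (u (t) (t)))) (m (m (f) (u (t) (t))) (q (f) (t) (f)))) (t))  →  (p (m (m (m (f) (t)) (k (t) (f) (t))) (r (q (f) (t) (f)))) (q (f) (p (m (f) (t)) (r (t)) (p (f) (t) (t))) (m (m (f) (u (t) (t))) (q (f) (t) (f)))) (t))
5. (p (m (m (m (f) (t)) (k (t) (f) (t))) (r (q (f) (t) (f)))) (q (f) (p (m (f) (t)) (r (t)) (p (f) (t) (t))) (m (m (f) (u (t) (t))) (q (f) (t) (f)))) (t))  →  (p (m (m (m (f) (t)) (k (t) (f) (t))) (r (q (f) (t) (f)))) (q (f) (p (m (f) (t)) (r (t)) (p (f) (t) (t))) (m (m (f) (t)) (q (f) (t) (f)))) (t))
normal form: (p (m (m (m (f) (t)) (k (t) (f) (t))) (r (q (f) (t) (f)))) (q (f) (p (m (f) (t)) (r (t)) (p (f) (t) (t))) (m (m (f) (t)) (q (f) (t) (f)))) (t))


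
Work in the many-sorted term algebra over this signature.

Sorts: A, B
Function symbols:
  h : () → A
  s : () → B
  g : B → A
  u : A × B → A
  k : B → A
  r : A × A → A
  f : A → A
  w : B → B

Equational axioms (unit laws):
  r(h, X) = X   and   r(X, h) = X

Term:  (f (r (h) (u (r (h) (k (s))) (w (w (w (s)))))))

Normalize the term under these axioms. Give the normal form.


normal form = (f (u (k (s)) (w (w (w (s))))))

1. (f (r (h) (u (r (h) (k (s))) (w (w (w (s)))))))  →  (f (u (r (h) (k (s))) (w (w (w (s))))))
2. (f (u (r (h) (k (s))) (w (w (w (s))))))  →  (f (u (k (s)) (w (w (w (s))))))


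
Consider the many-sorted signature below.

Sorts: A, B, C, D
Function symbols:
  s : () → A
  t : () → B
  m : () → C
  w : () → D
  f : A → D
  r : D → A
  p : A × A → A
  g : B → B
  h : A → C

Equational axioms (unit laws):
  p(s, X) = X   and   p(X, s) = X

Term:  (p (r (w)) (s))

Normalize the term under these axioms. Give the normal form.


1. (p (r (w)) (s))  →  (r (w))

normal form = (r (w))


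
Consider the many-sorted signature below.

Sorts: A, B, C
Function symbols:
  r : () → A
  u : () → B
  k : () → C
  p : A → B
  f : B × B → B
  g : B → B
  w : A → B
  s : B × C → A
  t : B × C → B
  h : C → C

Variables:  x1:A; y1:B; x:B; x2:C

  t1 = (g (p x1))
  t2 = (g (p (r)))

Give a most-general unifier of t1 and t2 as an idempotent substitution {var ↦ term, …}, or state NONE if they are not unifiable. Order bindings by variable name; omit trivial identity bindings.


{x1 ↦ (r)}


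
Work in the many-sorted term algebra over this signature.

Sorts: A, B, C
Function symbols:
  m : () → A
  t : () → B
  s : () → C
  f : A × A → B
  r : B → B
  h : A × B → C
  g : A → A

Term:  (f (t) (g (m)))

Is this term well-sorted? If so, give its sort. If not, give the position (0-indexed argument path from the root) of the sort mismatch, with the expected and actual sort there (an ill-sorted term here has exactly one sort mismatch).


  (t) : B
    (m) : A
  (g (m)) : A
(f (t) (g (m))) : ✗ arg 0 at [0] has sort B, expected A

ill-sorted at position [0]: expected A, got B


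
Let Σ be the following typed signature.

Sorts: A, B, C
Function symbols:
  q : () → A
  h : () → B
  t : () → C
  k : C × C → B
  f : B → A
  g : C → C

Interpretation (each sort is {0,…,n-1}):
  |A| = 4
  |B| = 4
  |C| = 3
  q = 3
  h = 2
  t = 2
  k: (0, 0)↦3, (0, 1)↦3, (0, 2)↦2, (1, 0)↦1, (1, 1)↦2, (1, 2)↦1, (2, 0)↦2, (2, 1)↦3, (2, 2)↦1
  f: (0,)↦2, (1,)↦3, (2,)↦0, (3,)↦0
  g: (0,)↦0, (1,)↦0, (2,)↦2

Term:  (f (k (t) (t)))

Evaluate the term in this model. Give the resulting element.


  t = 2
  t = 2
  (k (t) (t)) = k(2, 2) = 1
  (f (k (t) (t))) = f(1,) = 3

value = 3


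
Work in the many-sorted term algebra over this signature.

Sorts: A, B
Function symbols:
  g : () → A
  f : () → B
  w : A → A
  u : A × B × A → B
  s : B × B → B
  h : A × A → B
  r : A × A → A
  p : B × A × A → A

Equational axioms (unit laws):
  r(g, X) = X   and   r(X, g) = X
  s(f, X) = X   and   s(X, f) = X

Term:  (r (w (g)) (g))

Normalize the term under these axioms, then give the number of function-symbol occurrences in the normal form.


size = 2

1. (r (w (g)) (g))  →  (w (g))
normal form: (w (g))


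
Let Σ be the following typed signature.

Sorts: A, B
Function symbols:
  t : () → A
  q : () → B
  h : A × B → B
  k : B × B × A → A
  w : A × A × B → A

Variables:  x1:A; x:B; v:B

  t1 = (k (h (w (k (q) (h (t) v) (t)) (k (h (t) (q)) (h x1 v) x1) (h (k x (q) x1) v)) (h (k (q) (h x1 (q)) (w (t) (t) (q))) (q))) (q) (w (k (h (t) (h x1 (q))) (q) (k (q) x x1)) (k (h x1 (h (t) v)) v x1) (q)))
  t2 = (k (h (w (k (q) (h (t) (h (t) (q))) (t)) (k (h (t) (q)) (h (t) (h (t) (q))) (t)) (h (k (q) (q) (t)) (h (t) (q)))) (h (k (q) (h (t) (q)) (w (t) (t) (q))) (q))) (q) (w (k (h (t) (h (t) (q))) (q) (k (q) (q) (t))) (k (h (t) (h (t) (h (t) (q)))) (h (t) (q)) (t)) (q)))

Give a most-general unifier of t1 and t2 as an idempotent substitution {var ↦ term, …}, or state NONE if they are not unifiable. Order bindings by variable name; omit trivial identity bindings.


{v ↦ (h (t) (q)), x ↦ (q), x1 ↦ (t)}


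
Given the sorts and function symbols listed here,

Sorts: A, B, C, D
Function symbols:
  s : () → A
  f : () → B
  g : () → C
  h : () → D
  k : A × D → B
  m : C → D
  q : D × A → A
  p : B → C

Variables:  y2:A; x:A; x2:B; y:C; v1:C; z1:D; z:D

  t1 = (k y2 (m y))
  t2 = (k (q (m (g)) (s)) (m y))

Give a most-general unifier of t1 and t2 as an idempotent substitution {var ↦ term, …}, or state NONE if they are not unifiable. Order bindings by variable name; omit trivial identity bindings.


{y2 ↦ (q (m (g)) (s))}


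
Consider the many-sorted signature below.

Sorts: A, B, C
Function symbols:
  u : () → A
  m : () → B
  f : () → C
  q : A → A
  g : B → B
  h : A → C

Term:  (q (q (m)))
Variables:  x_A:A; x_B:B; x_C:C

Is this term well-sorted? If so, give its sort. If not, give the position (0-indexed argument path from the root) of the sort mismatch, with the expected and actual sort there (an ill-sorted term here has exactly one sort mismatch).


    (m) : B
  (q (m)) : ✗ arg 0 at [0, 0] has sort B, expected A

ill-sorted at position [0, 0]: expected A, got B


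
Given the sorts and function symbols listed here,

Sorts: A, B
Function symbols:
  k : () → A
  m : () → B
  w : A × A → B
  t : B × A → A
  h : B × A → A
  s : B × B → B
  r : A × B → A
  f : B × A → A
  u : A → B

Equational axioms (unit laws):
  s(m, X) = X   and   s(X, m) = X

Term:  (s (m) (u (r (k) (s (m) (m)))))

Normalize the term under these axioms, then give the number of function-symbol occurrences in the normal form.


size = 4

1. (s (m) (u (r (k) (s (m) (m)))))  →  (u (r (k) (s (m) (m))))
2. (u (r (k) (s (m) (m))))  →  (u (r (k) (m)))
normal form: (u (r (k) (m)))


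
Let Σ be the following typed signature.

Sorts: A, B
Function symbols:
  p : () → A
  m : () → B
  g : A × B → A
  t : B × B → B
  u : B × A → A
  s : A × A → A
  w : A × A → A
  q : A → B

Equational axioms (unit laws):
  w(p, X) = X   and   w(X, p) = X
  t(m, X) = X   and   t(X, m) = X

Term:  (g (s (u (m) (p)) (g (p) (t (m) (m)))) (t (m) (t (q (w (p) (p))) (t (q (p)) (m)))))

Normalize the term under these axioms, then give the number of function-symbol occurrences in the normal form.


size = 13

1. (g (s (u (m) (p)) (g (p) (t (m) (m)))) (t (m) (t (q (w (p) (p))) (t (q (p)) (m)))))  →  (g (s (u (m) (p)) (g (p) (m))) (t (m) (t (q (w (p) (p))) (t (q (p)) (m)))))
2. (g (s (u (m) (p)) (g (p) (m))) (t (m) (t (q (w (p) (p))) (t (q (p)) (m)))))  →  (g (s (u (m) (p)) (g (p) (m))) (t (q (w (p) (p))) (t (q (p)) (m))))
3. (g (s (u (m) (p)) (g (p) (m))) (t (q (w (p) (p))) (t (q (p)) (m))))  →  (g (s (u (m) (p)) (g (p) (m))) (t (q (p)) (t (q (p)) (m))))
4. (g (s (u (m) (p)) (g (p) (m))) (t (q (p)) (t (q (p)) (m))))  →  (g (s (u (m) (p)) (g (p) (m))) (t (q (p)) (q (p))))
normal form: (g (s (u (m) (p)) (g (p) (m))) (t (q (p)) (q (p))))
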